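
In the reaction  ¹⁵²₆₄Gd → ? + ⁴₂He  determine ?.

Sm-148

Conserve mass number: 152 = A + 4, so A = 148.
Conserve atomic number: 64 = Z + 2, so Z = 62.
Z = 62 is samarium, so the species is ¹⁴⁸₆₂Sm.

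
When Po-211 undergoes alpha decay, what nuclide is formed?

Alpha decay: mass number changes by -4, atomic number by -2.
A: 211 − 4 = 207; Z: 84 − 2 = 82.
Z = 82 is lead, so the daughter is Pb-207.

Pb-207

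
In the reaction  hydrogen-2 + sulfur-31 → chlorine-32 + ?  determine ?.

neutron

Conserve mass number: 2 + 31 = 32 + A, so A = 1.
Conserve atomic number: 1 + 16 = 17 + Z, so Z = 0.
A = 1 and Z = 0 is neutron — a neutron.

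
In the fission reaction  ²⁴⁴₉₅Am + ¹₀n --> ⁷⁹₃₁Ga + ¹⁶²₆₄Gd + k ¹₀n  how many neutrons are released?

Conserve mass number: 245 = 79 + 162 + k, so k = 245 − 241 = 4.
Check atomic number: 95 = 31 + 64 + 0 = 95. ✓

4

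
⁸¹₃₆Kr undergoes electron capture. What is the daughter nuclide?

Electron capture: mass number changes by +0, atomic number by -1.
A: 81 = 81; Z: 36 − 1 = 35.
Z = 35 is bromine, so the daughter is ⁸¹₃₅Br.

Br-81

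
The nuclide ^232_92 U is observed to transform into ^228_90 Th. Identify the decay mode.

ΔA = 228 − 232 = -4; ΔZ = 90 − 92 = -2.
A drops by 4 and Z drops by 2 — the signature of alpha emission.

alpha decay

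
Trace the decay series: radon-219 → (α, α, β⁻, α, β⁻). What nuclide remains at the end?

Pb-207

Start: (A, Z) = (219, 86).
After α: (215, 84).
After α: (211, 82).
After β⁻: (211, 83).
After α: (207, 81).
After β⁻: (207, 82).
Z = 82 is lead.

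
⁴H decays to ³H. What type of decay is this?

neutron emission

ΔA = 3 − 4 = -1; ΔZ = 1 − 1 = +0.
A drops by 1 with Z unchanged — a neutron was emitted.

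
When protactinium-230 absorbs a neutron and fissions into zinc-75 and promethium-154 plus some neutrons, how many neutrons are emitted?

Conserve mass number: 231 = 75 + 154 + k, so k = 231 − 229 = 2.
Check atomic number: 91 = 30 + 61 + 0 = 91. ✓

2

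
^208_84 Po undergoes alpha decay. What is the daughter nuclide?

Alpha decay: mass number changes by -4, atomic number by -2.
A: 208 − 4 = 204; Z: 84 − 2 = 82.
Z = 82 is lead, so the daughter is ^204_82 Pb.

Pb-204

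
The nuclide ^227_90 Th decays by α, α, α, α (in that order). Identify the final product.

Pb-211

Start: (A, Z) = (227, 90).
After α: (223, 88).
After α: (219, 86).
After α: (215, 84).
After α: (211, 82).
Z = 82 is lead.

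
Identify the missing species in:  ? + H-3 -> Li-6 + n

alpha particle

Conserve mass number: A + 3 = 6 + 1, so A = 4.
Conserve atomic number: Z + 1 = 3 + 0, so Z = 2.
A = 4 and Z = 2 is He-4 — an alpha particle.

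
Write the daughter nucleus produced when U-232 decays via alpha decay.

Alpha decay: mass number changes by -4, atomic number by -2.
A: 232 − 4 = 228; Z: 92 − 2 = 90.
Z = 90 is thorium, so the daughter is Th-228.

Th-228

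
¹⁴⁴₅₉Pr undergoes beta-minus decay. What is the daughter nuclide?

Beta-minus decay: mass number changes by +0, atomic number by +1.
A: 144 = 144; Z: 59 + 1 = 60.
Z = 60 is neodymium, so the daughter is ¹⁴⁴₆₀Nd.

Nd-144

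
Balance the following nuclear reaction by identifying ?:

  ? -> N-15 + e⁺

Conserve mass number: A = 15 + 0, so A = 15.
Conserve atomic number: Z = 7 + 1, so Z = 8.
Z = 8 is oxygen, so the species is O-15.

O-15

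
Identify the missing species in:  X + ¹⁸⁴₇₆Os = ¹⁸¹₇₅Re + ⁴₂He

proton

Conserve mass number: A + 184 = 181 + 4, so A = 1.
Conserve atomic number: Z + 76 = 75 + 2, so Z = 1.
A = 1 and Z = 1 is ¹₁H — a proton.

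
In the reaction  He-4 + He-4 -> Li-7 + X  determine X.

Conserve mass number: 4 + 4 = 7 + A, so A = 1.
Conserve atomic number: 2 + 2 = 3 + Z, so Z = 1.
A = 1 and Z = 1 is H-1 — a proton.

proton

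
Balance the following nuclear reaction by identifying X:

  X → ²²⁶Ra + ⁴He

Th-230

Conserve mass number: A = 226 + 4, so A = 230.
Conserve atomic number: Z = 88 + 2, so Z = 90.
Z = 90 is thorium, so the species is ²³⁰Th.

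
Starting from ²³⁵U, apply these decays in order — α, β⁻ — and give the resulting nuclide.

Start: (A, Z) = (235, 92).
After α: (231, 90).
After β⁻: (231, 91).
Z = 91 is protactinium.

Pa-231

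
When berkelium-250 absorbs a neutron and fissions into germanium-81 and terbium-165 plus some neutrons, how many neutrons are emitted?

Conserve mass number: 251 = 81 + 165 + k, so k = 251 − 246 = 5.
Check atomic number: 97 = 32 + 65 + 0 = 97. ✓

5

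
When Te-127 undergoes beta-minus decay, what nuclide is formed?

I-127

Beta-minus decay: mass number changes by +0, atomic number by +1.
A: 127 = 127; Z: 52 + 1 = 53.
Z = 53 is iodine, so the daughter is I-127.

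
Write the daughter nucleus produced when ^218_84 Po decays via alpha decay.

Pb-214

Alpha decay: mass number changes by -4, atomic number by -2.
A: 218 − 4 = 214; Z: 84 − 2 = 82.
Z = 82 is lead, so the daughter is ^214_82 Pb.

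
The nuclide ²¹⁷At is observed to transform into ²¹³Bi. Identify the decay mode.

ΔA = 213 − 217 = -4; ΔZ = 83 − 85 = -2.
A drops by 4 and Z drops by 2 — the signature of alpha emission.

alpha decay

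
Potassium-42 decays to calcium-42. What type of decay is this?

beta-minus decay

ΔA = 42 − 42 = 0; ΔZ = 20 − 19 = +1.
A is unchanged and Z rises by 1 — a neutron has become a proton (β⁻ decay).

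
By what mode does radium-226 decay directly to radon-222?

ΔA = 222 − 226 = -4; ΔZ = 86 − 88 = -2.
A drops by 4 and Z drops by 2 — the signature of alpha emission.

alpha decay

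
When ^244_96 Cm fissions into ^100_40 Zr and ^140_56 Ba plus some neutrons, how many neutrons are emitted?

4

Conserve mass number: 244 = 100 + 140 + k, so k = 244 − 240 = 4.
Check atomic number: 96 = 40 + 56 + 0 = 96. ✓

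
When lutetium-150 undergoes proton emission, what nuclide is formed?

Proton emission: mass number changes by -1, atomic number by -1.
A: 150 − 1 = 149; Z: 71 − 1 = 70.
Z = 70 is ytterbium, so the daughter is ytterbium-149.

Yb-149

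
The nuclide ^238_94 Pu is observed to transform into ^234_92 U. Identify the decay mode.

alpha decay

ΔA = 234 − 238 = -4; ΔZ = 92 − 94 = -2.
A drops by 4 and Z drops by 2 — the signature of alpha emission.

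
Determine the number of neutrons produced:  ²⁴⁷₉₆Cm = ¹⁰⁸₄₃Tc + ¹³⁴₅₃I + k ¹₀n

5

Conserve mass number: 247 = 108 + 134 + k, so k = 247 − 242 = 5.
Check atomic number: 96 = 43 + 53 + 0 = 96. ✓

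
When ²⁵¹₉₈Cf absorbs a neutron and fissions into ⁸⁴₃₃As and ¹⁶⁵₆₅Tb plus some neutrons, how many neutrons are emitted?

3

Conserve mass number: 252 = 84 + 165 + k, so k = 252 − 249 = 3.
Check atomic number: 98 = 33 + 65 + 0 = 98. ✓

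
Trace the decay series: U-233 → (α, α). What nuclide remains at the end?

Ra-225

Start: (A, Z) = (233, 92).
After α: (229, 90).
After α: (225, 88).
Z = 88 is radium.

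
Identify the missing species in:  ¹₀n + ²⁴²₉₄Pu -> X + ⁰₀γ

Pu-243

Conserve mass number: 1 + 242 = A + 0, so A = 243.
Conserve atomic number: 0 + 94 = Z + 0, so Z = 94.
Z = 94 is plutonium, so the species is ²⁴³₉₄Pu.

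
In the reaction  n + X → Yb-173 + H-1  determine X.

Lu-173

Conserve mass number: 1 + A = 173 + 1, so A = 173.
Conserve atomic number: 0 + Z = 70 + 1, so Z = 71.
Z = 71 is lutetium, so the species is Lu-173.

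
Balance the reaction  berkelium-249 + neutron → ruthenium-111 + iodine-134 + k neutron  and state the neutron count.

5

Conserve mass number: 250 = 111 + 134 + k, so k = 250 − 245 = 5.
Check atomic number: 97 = 44 + 53 + 0 = 97. ✓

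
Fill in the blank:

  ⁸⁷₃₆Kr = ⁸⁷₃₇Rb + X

Conserve mass number: 87 = 87 + A, so A = 0.
Conserve atomic number: 36 = 37 + Z, so Z = -1.
A = 0 and Z = -1 is ⁰₋₁e — a beta-minus particle.

beta-minus particle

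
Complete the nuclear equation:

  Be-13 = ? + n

Be-12

Conserve mass number: 13 = A + 1, so A = 12.
Conserve atomic number: 4 = Z + 0, so Z = 4.
Z = 4 is beryllium, so the species is Be-12.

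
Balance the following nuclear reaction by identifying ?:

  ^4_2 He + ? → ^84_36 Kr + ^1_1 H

Br-81

Conserve mass number: 4 + A = 84 + 1, so A = 81.
Conserve atomic number: 2 + Z = 36 + 1, so Z = 35.
Z = 35 is bromine, so the species is ^81_35 Br.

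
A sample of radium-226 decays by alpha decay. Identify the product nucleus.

Alpha decay: mass number changes by -4, atomic number by -2.
A: 226 − 4 = 222; Z: 88 − 2 = 86.
Z = 86 is radon, so the daughter is radon-222.

Rn-222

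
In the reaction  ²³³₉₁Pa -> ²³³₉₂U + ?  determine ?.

beta-minus particle

Conserve mass number: 233 = 233 + A, so A = 0.
Conserve atomic number: 91 = 92 + Z, so Z = -1.
A = 0 and Z = -1 is ⁰₋₁e — a beta-minus particle.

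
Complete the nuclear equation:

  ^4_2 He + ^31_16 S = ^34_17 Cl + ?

proton

Conserve mass number: 4 + 31 = 34 + A, so A = 1.
Conserve atomic number: 2 + 16 = 17 + Z, so Z = 1.
A = 1 and Z = 1 is ^1_1 H — a proton.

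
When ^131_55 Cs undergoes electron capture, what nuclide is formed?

Electron capture: mass number changes by +0, atomic number by -1.
A: 131 = 131; Z: 55 − 1 = 54.
Z = 54 is xenon, so the daughter is ^131_54 Xe.

Xe-131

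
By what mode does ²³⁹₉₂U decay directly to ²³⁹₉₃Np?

ΔA = 239 − 239 = 0; ΔZ = 93 − 92 = +1.
A is unchanged and Z rises by 1 — a neutron has become a proton (β⁻ decay).

beta-minus decay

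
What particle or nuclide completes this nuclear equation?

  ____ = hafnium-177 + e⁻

Conserve mass number: A = 177 + 0, so A = 177.
Conserve atomic number: Z = 72 − 1, so Z = 71.
Z = 71 is lutetium, so the species is lutetium-177.

Lu-177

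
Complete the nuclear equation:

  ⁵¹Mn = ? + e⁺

Conserve mass number: 51 = A + 0, so A = 51.
Conserve atomic number: 25 = Z + 1, so Z = 24.
Z = 24 is chromium, so the species is ⁵¹Cr.

Cr-51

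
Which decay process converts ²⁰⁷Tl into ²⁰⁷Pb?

beta-minus decay

ΔA = 207 − 207 = 0; ΔZ = 82 − 81 = +1.
A is unchanged and Z rises by 1 — a neutron has become a proton (β⁻ decay).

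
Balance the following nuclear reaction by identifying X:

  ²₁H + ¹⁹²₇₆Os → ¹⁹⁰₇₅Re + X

alpha particle

Conserve mass number: 2 + 192 = 190 + A, so A = 4.
Conserve atomic number: 1 + 76 = 75 + Z, so Z = 2.
A = 4 and Z = 2 is ⁴₂He — an alpha particle.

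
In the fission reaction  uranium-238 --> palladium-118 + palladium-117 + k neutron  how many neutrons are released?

Conserve mass number: 238 = 118 + 117 + k, so k = 238 − 235 = 3.
Check atomic number: 92 = 46 + 46 + 0 = 92. ✓

3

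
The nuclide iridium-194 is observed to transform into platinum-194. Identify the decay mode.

beta-minus decay

ΔA = 194 − 194 = 0; ΔZ = 78 − 77 = +1.
A is unchanged and Z rises by 1 — a neutron has become a proton (β⁻ decay).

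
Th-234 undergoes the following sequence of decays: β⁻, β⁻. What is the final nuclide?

Start: (A, Z) = (234, 90).
After β⁻: (234, 91).
After β⁻: (234, 92).
Z = 92 is uranium.

U-234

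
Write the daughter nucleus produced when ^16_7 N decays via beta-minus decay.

O-16

Beta-minus decay: mass number changes by +0, atomic number by +1.
A: 16 = 16; Z: 7 + 1 = 8.
Z = 8 is oxygen, so the daughter is ^16_8 O.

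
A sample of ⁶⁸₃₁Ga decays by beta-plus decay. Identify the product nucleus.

Beta-plus decay: mass number changes by +0, atomic number by -1.
A: 68 = 68; Z: 31 − 1 = 30.
Z = 30 is zinc, so the daughter is ⁶⁸₃₀Zn.

Zn-68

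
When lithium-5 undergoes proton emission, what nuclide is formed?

He-4

Proton emission: mass number changes by -1, atomic number by -1.
A: 5 − 1 = 4; Z: 3 − 1 = 2.
Z = 2 is helium, so the daughter is helium-4.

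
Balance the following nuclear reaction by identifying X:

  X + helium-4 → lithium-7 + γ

Conserve mass number: A + 4 = 7 + 0, so A = 3.
Conserve atomic number: Z + 2 = 3 + 0, so Z = 1.
A = 3 and Z = 1 is hydrogen-3 — a triton.

triton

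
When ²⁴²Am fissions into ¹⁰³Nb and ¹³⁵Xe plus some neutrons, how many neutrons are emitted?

4

Conserve mass number: 242 = 103 + 135 + k, so k = 242 − 238 = 4.
Check atomic number: 95 = 41 + 54 + 0 = 95. ✓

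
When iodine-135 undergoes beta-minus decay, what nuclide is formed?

Xe-135

Beta-minus decay: mass number changes by +0, atomic number by +1.
A: 135 = 135; Z: 53 + 1 = 54.
Z = 54 is xenon, so the daughter is xenon-135.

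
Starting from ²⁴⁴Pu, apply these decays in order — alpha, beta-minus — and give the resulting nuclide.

Np-240

Start: (A, Z) = (244, 94).
After α: (240, 92).
After β⁻: (240, 93).
Z = 93 is neptunium.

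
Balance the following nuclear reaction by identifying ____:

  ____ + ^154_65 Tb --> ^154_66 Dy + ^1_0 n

proton

Conserve mass number: A + 154 = 154 + 1, so A = 1.
Conserve atomic number: Z + 65 = 66 + 0, so Z = 1.
A = 1 and Z = 1 is ^1_1 H — a proton.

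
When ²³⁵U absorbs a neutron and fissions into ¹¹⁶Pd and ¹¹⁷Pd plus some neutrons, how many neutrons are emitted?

Conserve mass number: 236 = 116 + 117 + k, so k = 236 − 233 = 3.
Check atomic number: 92 = 46 + 46 + 0 = 92. ✓

3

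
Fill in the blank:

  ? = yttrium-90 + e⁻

Conserve mass number: A = 90 + 0, so A = 90.
Conserve atomic number: Z = 39 − 1, so Z = 38.
Z = 38 is strontium, so the species is strontium-90.

Sr-90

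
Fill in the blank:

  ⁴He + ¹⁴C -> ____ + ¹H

Conserve mass number: 4 + 14 = A + 1, so A = 17.
Conserve atomic number: 2 + 6 = Z + 1, so Z = 7.
Z = 7 is nitrogen, so the species is ¹⁷N.

N-17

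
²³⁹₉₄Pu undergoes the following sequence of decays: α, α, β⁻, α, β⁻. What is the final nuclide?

Start: (A, Z) = (239, 94).
After α: (235, 92).
After α: (231, 90).
After β⁻: (231, 91).
After α: (227, 89).
After β⁻: (227, 90).
Z = 90 is thorium.

Th-227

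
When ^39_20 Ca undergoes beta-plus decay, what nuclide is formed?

K-39

Beta-plus decay: mass number changes by +0, atomic number by -1.
A: 39 = 39; Z: 20 − 1 = 19.
Z = 19 is potassium, so the daughter is ^39_19 K.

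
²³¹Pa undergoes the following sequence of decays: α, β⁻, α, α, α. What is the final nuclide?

Po-215

Start: (A, Z) = (231, 91).
After α: (227, 89).
After β⁻: (227, 90).
After α: (223, 88).
After α: (219, 86).
After α: (215, 84).
Z = 84 is polonium.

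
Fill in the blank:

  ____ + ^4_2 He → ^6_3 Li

Conserve mass number: A + 4 = 6, so A = 2.
Conserve atomic number: Z + 2 = 3, so Z = 1.
A = 2 and Z = 1 is ^2_1 H — a deuteron.

deuteron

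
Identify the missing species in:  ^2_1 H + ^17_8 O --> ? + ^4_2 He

N-15

Conserve mass number: 2 + 17 = A + 4, so A = 15.
Conserve atomic number: 1 + 8 = Z + 2, so Z = 7.
Z = 7 is nitrogen, so the species is ^15_7 N.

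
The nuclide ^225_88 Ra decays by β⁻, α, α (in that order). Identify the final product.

At-217

Start: (A, Z) = (225, 88).
After β⁻: (225, 89).
After α: (221, 87).
After α: (217, 85).
Z = 85 is astatine.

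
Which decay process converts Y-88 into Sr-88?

ΔA = 88 − 88 = 0; ΔZ = 38 − 39 = -1.
A is unchanged and Z drops by 1 — a proton has become a neutron (β⁺ emission or electron capture).

beta-plus decay or electron capture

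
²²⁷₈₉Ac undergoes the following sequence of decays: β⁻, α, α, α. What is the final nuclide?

Start: (A, Z) = (227, 89).
After β⁻: (227, 90).
After α: (223, 88).
After α: (219, 86).
After α: (215, 84).
Z = 84 is polonium.

Po-215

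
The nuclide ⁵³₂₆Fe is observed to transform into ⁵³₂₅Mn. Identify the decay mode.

ΔA = 53 − 53 = 0; ΔZ = 25 − 26 = -1.
A is unchanged and Z drops by 1 — a proton has become a neutron (β⁺ emission or electron capture).

beta-plus decay or electron capture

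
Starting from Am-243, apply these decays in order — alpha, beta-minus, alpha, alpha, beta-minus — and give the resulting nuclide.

Start: (A, Z) = (243, 95).
After α: (239, 93).
After β⁻: (239, 94).
After α: (235, 92).
After α: (231, 90).
After β⁻: (231, 91).
Z = 91 is protactinium.

Pa-231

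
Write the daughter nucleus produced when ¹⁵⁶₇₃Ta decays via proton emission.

Hf-155

Proton emission: mass number changes by -1, atomic number by -1.
A: 156 − 1 = 155; Z: 73 − 1 = 72.
Z = 72 is hafnium, so the daughter is ¹⁵⁵₇₂Hf.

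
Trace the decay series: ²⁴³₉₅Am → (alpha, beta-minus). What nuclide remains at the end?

Pu-239

Start: (A, Z) = (243, 95).
After α: (239, 93).
After β⁻: (239, 94).
Z = 94 is plutonium.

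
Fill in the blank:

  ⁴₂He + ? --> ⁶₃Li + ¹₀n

triton

Conserve mass number: 4 + A = 6 + 1, so A = 3.
Conserve atomic number: 2 + Z = 3 + 0, so Z = 1.
A = 3 and Z = 1 is ³₁H — a triton.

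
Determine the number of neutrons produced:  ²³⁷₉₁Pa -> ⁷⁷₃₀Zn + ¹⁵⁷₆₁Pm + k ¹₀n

3

Conserve mass number: 237 = 77 + 157 + k, so k = 237 − 234 = 3.
Check atomic number: 91 = 30 + 61 + 0 = 91. ✓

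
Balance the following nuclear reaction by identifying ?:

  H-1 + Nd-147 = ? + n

Pm-147

Conserve mass number: 1 + 147 = A + 1, so A = 147.
Conserve atomic number: 1 + 60 = Z + 0, so Z = 61.
Z = 61 is promethium, so the species is Pm-147.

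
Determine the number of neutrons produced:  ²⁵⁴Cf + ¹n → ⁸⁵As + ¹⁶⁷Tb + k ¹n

3

Conserve mass number: 255 = 85 + 167 + k, so k = 255 − 252 = 3.
Check atomic number: 98 = 33 + 65 + 0 = 98. ✓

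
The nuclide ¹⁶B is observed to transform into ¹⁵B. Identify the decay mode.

ΔA = 15 − 16 = -1; ΔZ = 5 − 5 = +0.
A drops by 1 with Z unchanged — a neutron was emitted.

neutron emission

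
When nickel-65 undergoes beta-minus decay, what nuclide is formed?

Cu-65

Beta-minus decay: mass number changes by +0, atomic number by +1.
A: 65 = 65; Z: 28 + 1 = 29.
Z = 29 is copper, so the daughter is copper-65.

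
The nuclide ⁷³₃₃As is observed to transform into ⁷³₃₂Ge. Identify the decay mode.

beta-plus decay or electron capture

ΔA = 73 − 73 = 0; ΔZ = 32 − 33 = -1.
A is unchanged and Z drops by 1 — a proton has become a neutron (β⁺ emission or electron capture).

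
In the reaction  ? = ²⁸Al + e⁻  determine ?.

Mg-28

Conserve mass number: A = 28 + 0, so A = 28.
Conserve atomic number: Z = 13 − 1, so Z = 12.
Z = 12 is magnesium, so the species is ²⁸Mg.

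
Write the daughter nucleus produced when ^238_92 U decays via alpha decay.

Th-234

Alpha decay: mass number changes by -4, atomic number by -2.
A: 238 − 4 = 234; Z: 92 − 2 = 90.
Z = 90 is thorium, so the daughter is ^234_90 Th.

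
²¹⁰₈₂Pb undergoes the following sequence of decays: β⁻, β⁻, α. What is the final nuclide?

Pb-206

Start: (A, Z) = (210, 82).
After β⁻: (210, 83).
After β⁻: (210, 84).
After α: (206, 82).
Z = 82 is lead.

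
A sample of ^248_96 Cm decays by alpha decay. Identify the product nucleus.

Pu-244

Alpha decay: mass number changes by -4, atomic number by -2.
A: 248 − 4 = 244; Z: 96 − 2 = 94.
Z = 94 is plutonium, so the daughter is ^244_94 Pu.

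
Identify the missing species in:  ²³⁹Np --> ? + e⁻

Conserve mass number: 239 = A + 0, so A = 239.
Conserve atomic number: 93 = Z − 1, so Z = 94.
Z = 94 is plutonium, so the species is ²³⁹Pu.

Pu-239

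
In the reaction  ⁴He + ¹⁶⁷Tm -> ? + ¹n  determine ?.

Lu-170

Conserve mass number: 4 + 167 = A + 1, so A = 170.
Conserve atomic number: 2 + 69 = Z + 0, so Z = 71.
Z = 71 is lutetium, so the species is ¹⁷⁰Lu.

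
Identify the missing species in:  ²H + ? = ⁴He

deuteron

Conserve mass number: 2 + A = 4, so A = 2.
Conserve atomic number: 1 + Z = 2, so Z = 1.
A = 2 and Z = 1 is ²H — a deuteron.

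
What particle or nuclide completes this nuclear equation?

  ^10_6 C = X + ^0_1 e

Conserve mass number: 10 = A + 0, so A = 10.
Conserve atomic number: 6 = Z + 1, so Z = 5.
Z = 5 is boron, so the species is ^10_5 B.

B-10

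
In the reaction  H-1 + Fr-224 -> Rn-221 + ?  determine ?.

Conserve mass number: 1 + 224 = 221 + A, so A = 4.
Conserve atomic number: 1 + 87 = 86 + Z, so Z = 2.
A = 4 and Z = 2 is He-4 — an alpha particle.

alpha particle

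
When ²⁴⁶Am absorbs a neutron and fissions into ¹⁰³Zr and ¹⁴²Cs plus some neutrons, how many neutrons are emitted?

Conserve mass number: 247 = 103 + 142 + k, so k = 247 − 245 = 2.
Check atomic number: 95 = 40 + 55 + 0 = 95. ✓

2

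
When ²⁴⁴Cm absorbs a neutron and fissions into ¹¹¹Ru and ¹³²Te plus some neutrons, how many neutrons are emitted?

2

Conserve mass number: 245 = 111 + 132 + k, so k = 245 − 243 = 2.
Check atomic number: 96 = 44 + 52 + 0 = 96. ✓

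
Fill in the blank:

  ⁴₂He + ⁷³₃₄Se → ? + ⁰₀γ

Kr-77

Conserve mass number: 4 + 73 = A + 0, so A = 77.
Conserve atomic number: 2 + 34 = Z + 0, so Z = 36.
Z = 36 is krypton, so the species is ⁷⁷₃₆Kr.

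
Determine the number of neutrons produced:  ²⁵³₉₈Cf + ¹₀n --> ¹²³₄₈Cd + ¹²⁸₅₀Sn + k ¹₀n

Conserve mass number: 254 = 123 + 128 + k, so k = 254 − 251 = 3.
Check atomic number: 98 = 48 + 50 + 0 = 98. ✓

3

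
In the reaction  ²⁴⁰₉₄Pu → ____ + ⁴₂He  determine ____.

Conserve mass number: 240 = A + 4, so A = 236.
Conserve atomic number: 94 = Z + 2, so Z = 92.
Z = 92 is uranium, so the species is ²³⁶₉₂U.

U-236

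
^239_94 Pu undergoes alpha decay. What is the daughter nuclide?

Alpha decay: mass number changes by -4, atomic number by -2.
A: 239 − 4 = 235; Z: 94 − 2 = 92.
Z = 92 is uranium, so the daughter is ^235_92 U.

U-235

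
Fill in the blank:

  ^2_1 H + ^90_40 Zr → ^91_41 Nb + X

Conserve mass number: 2 + 90 = 91 + A, so A = 1.
Conserve atomic number: 1 + 40 = 41 + Z, so Z = 0.
A = 1 and Z = 0 is ^1_0 n — a neutron.

neutron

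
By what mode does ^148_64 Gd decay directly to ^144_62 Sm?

alpha decay

ΔA = 144 − 148 = -4; ΔZ = 62 − 64 = -2.
A drops by 4 and Z drops by 2 — the signature of alpha emission.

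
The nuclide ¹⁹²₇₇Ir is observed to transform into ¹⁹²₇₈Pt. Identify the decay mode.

ΔA = 192 − 192 = 0; ΔZ = 78 − 77 = +1.
A is unchanged and Z rises by 1 — a neutron has become a proton (β⁻ decay).

beta-minus decay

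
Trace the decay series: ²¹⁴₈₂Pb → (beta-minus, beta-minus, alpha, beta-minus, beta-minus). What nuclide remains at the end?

Start: (A, Z) = (214, 82).
After β⁻: (214, 83).
After β⁻: (214, 84).
After α: (210, 82).
After β⁻: (210, 83).
After β⁻: (210, 84).
Z = 84 is polonium.

Po-210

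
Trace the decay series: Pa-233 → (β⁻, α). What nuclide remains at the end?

Th-229

Start: (A, Z) = (233, 91).
After β⁻: (233, 92).
After α: (229, 90).
Z = 90 is thorium.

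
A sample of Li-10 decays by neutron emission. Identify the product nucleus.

Li-9

Neutron emission: mass number changes by -1, atomic number by +0.
A: 10 − 1 = 9; Z: 3 = 3.
Z = 3 is lithium, so the daughter is Li-9.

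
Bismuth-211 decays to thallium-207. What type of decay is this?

ΔA = 207 − 211 = -4; ΔZ = 81 − 83 = -2.
A drops by 4 and Z drops by 2 — the signature of alpha emission.

alpha decay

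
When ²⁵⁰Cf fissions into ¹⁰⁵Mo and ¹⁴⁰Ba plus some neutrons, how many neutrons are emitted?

5

Conserve mass number: 250 = 105 + 140 + k, so k = 250 − 245 = 5.
Check atomic number: 98 = 42 + 56 + 0 = 98. ✓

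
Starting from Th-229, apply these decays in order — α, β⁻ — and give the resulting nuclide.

Start: (A, Z) = (229, 90).
After α: (225, 88).
After β⁻: (225, 89).
Z = 89 is actinium.

Ac-225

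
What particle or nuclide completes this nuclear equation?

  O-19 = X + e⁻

Conserve mass number: 19 = A + 0, so A = 19.
Conserve atomic number: 8 = Z − 1, so Z = 9.
Z = 9 is fluorine, so the species is F-19.

F-19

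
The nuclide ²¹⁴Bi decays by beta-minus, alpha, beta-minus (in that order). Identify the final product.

Start: (A, Z) = (214, 83).
After β⁻: (214, 84).
After α: (210, 82).
After β⁻: (210, 83).
Z = 83 is bismuth.

Bi-210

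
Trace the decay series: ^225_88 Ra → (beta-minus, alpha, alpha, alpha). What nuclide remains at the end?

Bi-213

Start: (A, Z) = (225, 88).
After β⁻: (225, 89).
After α: (221, 87).
After α: (217, 85).
After α: (213, 83).
Z = 83 is bismuth.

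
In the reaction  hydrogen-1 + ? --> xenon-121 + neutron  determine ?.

Conserve mass number: 1 + A = 121 + 1, so A = 121.
Conserve atomic number: 1 + Z = 54 + 0, so Z = 53.
Z = 53 is iodine, so the species is iodine-121.

I-121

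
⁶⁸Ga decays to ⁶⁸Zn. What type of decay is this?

ΔA = 68 − 68 = 0; ΔZ = 30 − 31 = -1.
A is unchanged and Z drops by 1 — a proton has become a neutron (β⁺ emission or electron capture).

beta-plus decay or electron capture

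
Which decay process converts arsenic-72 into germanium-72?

beta-plus decay or electron capture

ΔA = 72 − 72 = 0; ΔZ = 32 − 33 = -1.
A is unchanged and Z drops by 1 — a proton has become a neutron (β⁺ emission or electron capture).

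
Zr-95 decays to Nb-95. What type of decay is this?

ΔA = 95 − 95 = 0; ΔZ = 41 − 40 = +1.
A is unchanged and Z rises by 1 — a neutron has become a proton (β⁻ decay).

beta-minus decay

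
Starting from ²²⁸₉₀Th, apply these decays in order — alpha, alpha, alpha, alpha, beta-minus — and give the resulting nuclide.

Start: (A, Z) = (228, 90).
After α: (224, 88).
After α: (220, 86).
After α: (216, 84).
After α: (212, 82).
After β⁻: (212, 83).
Z = 83 is bismuth.

Bi-212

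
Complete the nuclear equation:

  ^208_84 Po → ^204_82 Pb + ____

alpha particle

Conserve mass number: 208 = 204 + A, so A = 4.
Conserve atomic number: 84 = 82 + Z, so Z = 2.
A = 4 and Z = 2 is ^4_2 He — an alpha particle.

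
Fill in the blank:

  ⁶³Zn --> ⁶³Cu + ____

positron

Conserve mass number: 63 = 63 + A, so A = 0.
Conserve atomic number: 30 = 29 + Z, so Z = 1.
A = 0 and Z = 1 is e⁺ — a positron.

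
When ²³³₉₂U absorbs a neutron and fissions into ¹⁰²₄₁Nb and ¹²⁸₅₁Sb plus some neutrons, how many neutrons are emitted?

Conserve mass number: 234 = 102 + 128 + k, so k = 234 − 230 = 4.
Check atomic number: 92 = 41 + 51 + 0 = 92. ✓

4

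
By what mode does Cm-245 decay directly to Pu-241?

ΔA = 241 − 245 = -4; ΔZ = 94 − 96 = -2.
A drops by 4 and Z drops by 2 — the signature of alpha emission.

alpha decay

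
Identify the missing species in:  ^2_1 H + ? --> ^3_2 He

Conserve mass number: 2 + A = 3, so A = 1.
Conserve atomic number: 1 + Z = 2, so Z = 1.
A = 1 and Z = 1 is ^1_1 H — a proton.

proton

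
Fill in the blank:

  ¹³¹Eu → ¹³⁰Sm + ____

Conserve mass number: 131 = 130 + A, so A = 1.
Conserve atomic number: 63 = 62 + Z, so Z = 1.
A = 1 and Z = 1 is ¹H — a proton.

proton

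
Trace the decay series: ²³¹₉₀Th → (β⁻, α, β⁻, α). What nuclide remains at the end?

Ra-223

Start: (A, Z) = (231, 90).
After β⁻: (231, 91).
After α: (227, 89).
After β⁻: (227, 90).
After α: (223, 88).
Z = 88 is radium.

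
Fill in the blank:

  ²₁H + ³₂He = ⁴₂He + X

Conserve mass number: 2 + 3 = 4 + A, so A = 1.
Conserve atomic number: 1 + 2 = 2 + Z, so Z = 1.
A = 1 and Z = 1 is ¹₁H — a proton.

proton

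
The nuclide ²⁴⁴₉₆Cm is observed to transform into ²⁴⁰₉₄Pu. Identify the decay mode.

alpha decay

ΔA = 240 − 244 = -4; ΔZ = 94 − 96 = -2.
A drops by 4 and Z drops by 2 — the signature of alpha emission.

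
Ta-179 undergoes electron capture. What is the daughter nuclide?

Hf-179

Electron capture: mass number changes by +0, atomic number by -1.
A: 179 = 179; Z: 73 − 1 = 72.
Z = 72 is hafnium, so the daughter is Hf-179.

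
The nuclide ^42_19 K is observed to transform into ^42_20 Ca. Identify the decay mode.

ΔA = 42 − 42 = 0; ΔZ = 20 − 19 = +1.
A is unchanged and Z rises by 1 — a neutron has become a proton (β⁻ decay).

beta-minus decay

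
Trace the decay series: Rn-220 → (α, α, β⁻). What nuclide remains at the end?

Start: (A, Z) = (220, 86).
After α: (216, 84).
After α: (212, 82).
After β⁻: (212, 83).
Z = 83 is bismuth.

Bi-212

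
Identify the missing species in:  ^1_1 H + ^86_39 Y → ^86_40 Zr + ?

neutron

Conserve mass number: 1 + 86 = 86 + A, so A = 1.
Conserve atomic number: 1 + 39 = 40 + Z, so Z = 0.
A = 1 and Z = 0 is ^1_0 n — a neutron.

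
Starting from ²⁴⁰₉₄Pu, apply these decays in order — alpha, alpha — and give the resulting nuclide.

Th-232

Start: (A, Z) = (240, 94).
After α: (236, 92).
After α: (232, 90).
Z = 90 is thorium.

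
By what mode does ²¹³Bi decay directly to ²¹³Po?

ΔA = 213 − 213 = 0; ΔZ = 84 − 83 = +1.
A is unchanged and Z rises by 1 — a neutron has become a proton (β⁻ decay).

beta-minus decay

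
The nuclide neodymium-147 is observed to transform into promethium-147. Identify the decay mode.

ΔA = 147 − 147 = 0; ΔZ = 61 − 60 = +1.
A is unchanged and Z rises by 1 — a neutron has become a proton (β⁻ decay).

beta-minus decay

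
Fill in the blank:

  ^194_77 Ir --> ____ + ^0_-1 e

Pt-194

Conserve mass number: 194 = A + 0, so A = 194.
Conserve atomic number: 77 = Z − 1, so Z = 78.
Z = 78 is platinum, so the species is ^194_78 Pt.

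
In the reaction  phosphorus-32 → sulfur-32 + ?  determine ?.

Conserve mass number: 32 = 32 + A, so A = 0.
Conserve atomic number: 15 = 16 + Z, so Z = -1.
A = 0 and Z = -1 is e⁻ — a beta-minus particle.

beta-minus particle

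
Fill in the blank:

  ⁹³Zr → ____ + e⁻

Conserve mass number: 93 = A + 0, so A = 93.
Conserve atomic number: 40 = Z − 1, so Z = 41.
Z = 41 is niobium, so the species is ⁹³Nb.

Nb-93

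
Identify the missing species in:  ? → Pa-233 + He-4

Np-237

Conserve mass number: A = 233 + 4, so A = 237.
Conserve atomic number: Z = 91 + 2, so Z = 93.
Z = 93 is neptunium, so the species is Np-237.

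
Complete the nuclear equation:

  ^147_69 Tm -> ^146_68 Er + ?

proton

Conserve mass number: 147 = 146 + A, so A = 1.
Conserve atomic number: 69 = 68 + Z, so Z = 1.
A = 1 and Z = 1 is ^1_1 H — a proton.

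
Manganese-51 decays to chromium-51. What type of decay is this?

ΔA = 51 − 51 = 0; ΔZ = 24 − 25 = -1.
A is unchanged and Z drops by 1 — a proton has become a neutron (β⁺ emission or electron capture).

beta-plus decay or electron capture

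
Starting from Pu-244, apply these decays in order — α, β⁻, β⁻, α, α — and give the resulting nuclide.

Th-232

Start: (A, Z) = (244, 94).
After α: (240, 92).
After β⁻: (240, 93).
After β⁻: (240, 94).
After α: (236, 92).
After α: (232, 90).
Z = 90 is thorium.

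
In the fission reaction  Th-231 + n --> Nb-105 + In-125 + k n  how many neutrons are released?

Conserve mass number: 232 = 105 + 125 + k, so k = 232 − 230 = 2.
Check atomic number: 90 = 41 + 49 + 0 = 90. ✓

2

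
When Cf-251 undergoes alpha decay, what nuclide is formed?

Cm-247

Alpha decay: mass number changes by -4, atomic number by -2.
A: 251 − 4 = 247; Z: 98 − 2 = 96.
Z = 96 is curium, so the daughter is Cm-247.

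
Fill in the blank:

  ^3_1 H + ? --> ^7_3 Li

alpha particle

Conserve mass number: 3 + A = 7, so A = 4.
Conserve atomic number: 1 + Z = 3, so Z = 2.
A = 4 and Z = 2 is ^4_2 He — an alpha particle.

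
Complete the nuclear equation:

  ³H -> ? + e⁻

He-3

Conserve mass number: 3 = A + 0, so A = 3.
Conserve atomic number: 1 = Z − 1, so Z = 2.
Z = 2 is helium, so the species is ³He.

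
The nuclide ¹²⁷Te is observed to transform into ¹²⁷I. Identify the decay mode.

ΔA = 127 − 127 = 0; ΔZ = 53 − 52 = +1.
A is unchanged and Z rises by 1 — a neutron has become a proton (β⁻ decay).

beta-minus decay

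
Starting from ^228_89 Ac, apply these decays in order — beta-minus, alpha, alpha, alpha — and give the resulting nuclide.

Start: (A, Z) = (228, 89).
After β⁻: (228, 90).
After α: (224, 88).
After α: (220, 86).
After α: (216, 84).
Z = 84 is polonium.

Po-216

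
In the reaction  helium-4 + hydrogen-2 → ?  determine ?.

Conserve mass number: 4 + 2 = A, so A = 6.
Conserve atomic number: 2 + 1 = Z, so Z = 3.
Z = 3 is lithium, so the species is lithium-6.

Li-6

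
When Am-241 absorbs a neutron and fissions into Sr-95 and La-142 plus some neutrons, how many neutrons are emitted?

Conserve mass number: 242 = 95 + 142 + k, so k = 242 − 237 = 5.
Check atomic number: 95 = 38 + 57 + 0 = 95. ✓

5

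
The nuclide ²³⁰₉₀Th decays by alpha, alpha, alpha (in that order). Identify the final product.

Po-218

Start: (A, Z) = (230, 90).
After α: (226, 88).
After α: (222, 86).
After α: (218, 84).
Z = 84 is polonium.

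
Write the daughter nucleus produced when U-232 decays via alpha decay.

Alpha decay: mass number changes by -4, atomic number by -2.
A: 232 − 4 = 228; Z: 92 − 2 = 90.
Z = 90 is thorium, so the daughter is Th-228.

Th-228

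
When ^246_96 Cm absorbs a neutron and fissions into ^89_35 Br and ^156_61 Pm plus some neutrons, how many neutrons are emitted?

Conserve mass number: 247 = 89 + 156 + k, so k = 247 − 245 = 2.
Check atomic number: 96 = 35 + 61 + 0 = 96. ✓

2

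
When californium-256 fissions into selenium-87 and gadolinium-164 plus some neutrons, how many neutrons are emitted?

5

Conserve mass number: 256 = 87 + 164 + k, so k = 256 − 251 = 5.
Check atomic number: 98 = 34 + 64 + 0 = 98. ✓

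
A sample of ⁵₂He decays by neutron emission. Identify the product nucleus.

He-4

Neutron emission: mass number changes by -1, atomic number by +0.
A: 5 − 1 = 4; Z: 2 = 2.
Z = 2 is helium, so the daughter is ⁴₂He.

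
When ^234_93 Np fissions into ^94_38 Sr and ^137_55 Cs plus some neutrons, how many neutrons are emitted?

3

Conserve mass number: 234 = 94 + 137 + k, so k = 234 − 231 = 3.
Check atomic number: 93 = 38 + 55 + 0 = 93. ✓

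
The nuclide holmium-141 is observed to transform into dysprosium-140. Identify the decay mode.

proton emission

ΔA = 140 − 141 = -1; ΔZ = 66 − 67 = -1.
A drops by 1 and Z drops by 1 — a proton was emitted.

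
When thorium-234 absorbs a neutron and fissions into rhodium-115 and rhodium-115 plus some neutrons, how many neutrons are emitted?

Conserve mass number: 235 = 115 + 115 + k, so k = 235 − 230 = 5.
Check atomic number: 90 = 45 + 45 + 0 = 90. ✓

5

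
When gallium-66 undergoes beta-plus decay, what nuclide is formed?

Zn-66

Beta-plus decay: mass number changes by +0, atomic number by -1.
A: 66 = 66; Z: 31 − 1 = 30.
Z = 30 is zinc, so the daughter is zinc-66.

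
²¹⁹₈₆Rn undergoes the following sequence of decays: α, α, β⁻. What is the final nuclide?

Bi-211

Start: (A, Z) = (219, 86).
After α: (215, 84).
After α: (211, 82).
After β⁻: (211, 83).
Z = 83 is bismuth.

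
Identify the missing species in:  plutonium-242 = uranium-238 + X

Conserve mass number: 242 = 238 + A, so A = 4.
Conserve atomic number: 94 = 92 + Z, so Z = 2.
A = 4 and Z = 2 is helium-4 — an alpha particle.

alpha particle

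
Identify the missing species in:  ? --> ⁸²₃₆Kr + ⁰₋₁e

Conserve mass number: A = 82 + 0, so A = 82.
Conserve atomic number: Z = 36 − 1, so Z = 35.
Z = 35 is bromine, so the species is ⁸²₃₅Br.

Br-82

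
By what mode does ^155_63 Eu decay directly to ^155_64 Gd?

beta-minus decay

ΔA = 155 − 155 = 0; ΔZ = 64 − 63 = +1.
A is unchanged and Z rises by 1 — a neutron has become a proton (β⁻ decay).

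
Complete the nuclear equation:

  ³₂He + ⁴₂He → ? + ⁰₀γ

Be-7

Conserve mass number: 3 + 4 = A + 0, so A = 7.
Conserve atomic number: 2 + 2 = Z + 0, so Z = 4.
Z = 4 is beryllium, so the species is ⁷₄Be.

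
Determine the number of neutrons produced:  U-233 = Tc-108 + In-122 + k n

3

Conserve mass number: 233 = 108 + 122 + k, so k = 233 − 230 = 3.
Check atomic number: 92 = 43 + 49 + 0 = 92. ✓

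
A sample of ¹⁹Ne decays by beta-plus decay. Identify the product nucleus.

F-19

Beta-plus decay: mass number changes by +0, atomic number by -1.
A: 19 = 19; Z: 10 − 1 = 9.
Z = 9 is fluorine, so the daughter is ¹⁹F.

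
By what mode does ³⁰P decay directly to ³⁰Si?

beta-plus decay or electron capture

ΔA = 30 − 30 = 0; ΔZ = 14 − 15 = -1.
A is unchanged and Z drops by 1 — a proton has become a neutron (β⁺ emission or electron capture).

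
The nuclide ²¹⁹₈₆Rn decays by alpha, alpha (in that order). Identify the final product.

Pb-211

Start: (A, Z) = (219, 86).
After α: (215, 84).
After α: (211, 82).
Z = 82 is lead.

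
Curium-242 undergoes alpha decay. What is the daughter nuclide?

Pu-238

Alpha decay: mass number changes by -4, atomic number by -2.
A: 242 − 4 = 238; Z: 96 − 2 = 94.
Z = 94 is plutonium, so the daughter is plutonium-238.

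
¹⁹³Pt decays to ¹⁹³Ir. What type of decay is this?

beta-plus decay or electron capture

ΔA = 193 − 193 = 0; ΔZ = 77 − 78 = -1.
A is unchanged and Z drops by 1 — a proton has become a neutron (β⁺ emission or electron capture).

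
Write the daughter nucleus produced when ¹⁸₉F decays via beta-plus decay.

O-18

Beta-plus decay: mass number changes by +0, atomic number by -1.
A: 18 = 18; Z: 9 − 1 = 8.
Z = 8 is oxygen, so the daughter is ¹⁸₈O.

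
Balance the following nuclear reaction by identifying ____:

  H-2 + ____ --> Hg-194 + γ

Au-192

Conserve mass number: 2 + A = 194 + 0, so A = 192.
Conserve atomic number: 1 + Z = 80 + 0, so Z = 79.
Z = 79 is gold, so the species is Au-192.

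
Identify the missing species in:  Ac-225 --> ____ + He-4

Fr-221

Conserve mass number: 225 = A + 4, so A = 221.
Conserve atomic number: 89 = Z + 2, so Z = 87.
Z = 87 is francium, so the species is Fr-221.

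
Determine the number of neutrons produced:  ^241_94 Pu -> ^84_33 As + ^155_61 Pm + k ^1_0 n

2

Conserve mass number: 241 = 84 + 155 + k, so k = 241 − 239 = 2.
Check atomic number: 94 = 33 + 61 + 0 = 94. ✓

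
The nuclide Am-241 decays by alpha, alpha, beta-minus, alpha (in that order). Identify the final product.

Start: (A, Z) = (241, 95).
After α: (237, 93).
After α: (233, 91).
After β⁻: (233, 92).
After α: (229, 90).
Z = 90 is thorium.

Th-229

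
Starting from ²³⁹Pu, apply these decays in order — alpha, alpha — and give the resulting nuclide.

Th-231

Start: (A, Z) = (239, 94).
After α: (235, 92).
After α: (231, 90).
Z = 90 is thorium.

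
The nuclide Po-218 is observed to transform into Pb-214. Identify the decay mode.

alpha decay

ΔA = 214 − 218 = -4; ΔZ = 82 − 84 = -2.
A drops by 4 and Z drops by 2 — the signature of alpha emission.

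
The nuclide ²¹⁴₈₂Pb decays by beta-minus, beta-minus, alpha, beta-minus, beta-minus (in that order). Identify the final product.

Start: (A, Z) = (214, 82).
After β⁻: (214, 83).
After β⁻: (214, 84).
After α: (210, 82).
After β⁻: (210, 83).
After β⁻: (210, 84).
Z = 84 is polonium.

Po-210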